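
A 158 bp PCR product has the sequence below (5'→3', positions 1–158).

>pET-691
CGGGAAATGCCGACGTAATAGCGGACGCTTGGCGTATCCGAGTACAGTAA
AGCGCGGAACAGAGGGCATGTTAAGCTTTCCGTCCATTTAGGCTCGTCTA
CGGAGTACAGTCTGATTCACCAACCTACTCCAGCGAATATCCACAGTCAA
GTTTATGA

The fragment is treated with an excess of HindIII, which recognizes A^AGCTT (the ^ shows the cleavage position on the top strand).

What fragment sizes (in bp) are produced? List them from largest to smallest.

The HindIII site (AAGCTT) starts at position 73.
HindIII cuts after the first base of each site, so after position 73.
Linear molecule, 1 cut → 2 fragments:
  1–73 → 73 bp
  74–158 → 85 bp
Sorted largest to smallest: 85, 73 bp.

85, 73 bp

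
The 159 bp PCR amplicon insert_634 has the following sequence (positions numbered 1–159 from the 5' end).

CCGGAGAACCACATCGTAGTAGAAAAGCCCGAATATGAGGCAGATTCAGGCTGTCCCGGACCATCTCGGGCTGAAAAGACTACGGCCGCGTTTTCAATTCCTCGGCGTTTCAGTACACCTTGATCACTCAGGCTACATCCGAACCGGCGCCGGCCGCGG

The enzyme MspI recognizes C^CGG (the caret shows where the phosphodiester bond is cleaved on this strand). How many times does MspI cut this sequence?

4

CCGG occurs starting at positions 1, 56, 144, 150.
MspI cuts at 4 sites.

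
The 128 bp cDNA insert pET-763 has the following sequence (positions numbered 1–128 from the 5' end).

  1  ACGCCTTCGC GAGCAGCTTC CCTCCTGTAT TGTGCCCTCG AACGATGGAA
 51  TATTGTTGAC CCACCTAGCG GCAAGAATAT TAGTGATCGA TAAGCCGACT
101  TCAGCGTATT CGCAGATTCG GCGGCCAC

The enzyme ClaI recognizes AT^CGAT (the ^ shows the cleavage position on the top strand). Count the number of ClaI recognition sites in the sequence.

ATCGAT occurs starting at position 86.
ClaI cuts at 1 site.

1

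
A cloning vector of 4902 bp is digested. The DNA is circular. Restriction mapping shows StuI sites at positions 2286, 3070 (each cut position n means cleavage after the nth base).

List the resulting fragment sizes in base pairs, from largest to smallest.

Circular molecule, 2 cuts → 2 fragments:
  3070 − 2286 = 784 bp
  wrap: 4902 − 3070 + 2286 = 4118 bp
Sorted largest to smallest: 4118, 784 bp.

4118, 784 bp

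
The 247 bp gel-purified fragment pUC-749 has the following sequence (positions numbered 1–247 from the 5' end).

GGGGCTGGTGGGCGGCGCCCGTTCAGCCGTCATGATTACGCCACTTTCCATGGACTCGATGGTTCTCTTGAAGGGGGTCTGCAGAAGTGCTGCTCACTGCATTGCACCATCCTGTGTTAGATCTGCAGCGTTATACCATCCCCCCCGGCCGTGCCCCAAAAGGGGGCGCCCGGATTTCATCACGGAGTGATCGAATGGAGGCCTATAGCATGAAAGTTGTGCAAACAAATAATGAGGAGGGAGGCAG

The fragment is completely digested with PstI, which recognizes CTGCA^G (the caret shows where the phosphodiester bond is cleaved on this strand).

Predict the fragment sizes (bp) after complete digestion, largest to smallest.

PstI sites (CTGCAG) start at positions 79, 123.
PstI cuts after base 5 of each site (before the last base), so after positions 83, 127.
Linear molecule, 2 cuts → 3 fragments:
  1–83 → 83 bp
  84–127 → 44 bp
  128–247 → 120 bp
Sorted largest to smallest: 120, 83, 44 bp.

120, 83, 44 bp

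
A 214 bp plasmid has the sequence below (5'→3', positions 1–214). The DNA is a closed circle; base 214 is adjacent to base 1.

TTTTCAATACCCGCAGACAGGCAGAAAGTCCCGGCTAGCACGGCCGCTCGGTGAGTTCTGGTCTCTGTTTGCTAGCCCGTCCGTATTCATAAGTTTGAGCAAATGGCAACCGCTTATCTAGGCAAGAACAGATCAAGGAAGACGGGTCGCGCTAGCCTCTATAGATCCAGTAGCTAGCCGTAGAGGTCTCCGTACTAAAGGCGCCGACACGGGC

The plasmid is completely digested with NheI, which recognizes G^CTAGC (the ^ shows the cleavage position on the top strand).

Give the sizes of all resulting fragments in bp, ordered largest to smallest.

NheI sites (GCTAGC) start at positions 34, 71, 151, 173.
NheI cuts after the first base of each site, so after positions 34, 71, 151, 173.
Circular molecule, 4 cuts → 4 fragments:
  35–71 → 37 bp
  72–151 → 80 bp
  152–173 → 22 bp
  174–214 then 1–34 → 41 + 34 = 75 bp
Sorted largest to smallest: 80, 75, 37, 22 bp.

80, 75, 37, 22 bp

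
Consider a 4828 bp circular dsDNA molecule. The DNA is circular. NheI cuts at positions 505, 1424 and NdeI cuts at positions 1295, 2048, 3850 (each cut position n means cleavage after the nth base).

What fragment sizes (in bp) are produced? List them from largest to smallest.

1802, 1483, 790, 624, 129 bp

Combined cut positions (sorted): 505, 1295, 1424, 2048, 3850.
Circular molecule, 5 cuts → 5 fragments:
  1295 − 505 = 790 bp
  1424 − 1295 = 129 bp
  2048 − 1424 = 624 bp
  3850 − 2048 = 1802 bp
  wrap: 4828 − 3850 + 505 = 1483 bp
Sorted largest to smallest: 1802, 1483, 790, 624, 129 bp.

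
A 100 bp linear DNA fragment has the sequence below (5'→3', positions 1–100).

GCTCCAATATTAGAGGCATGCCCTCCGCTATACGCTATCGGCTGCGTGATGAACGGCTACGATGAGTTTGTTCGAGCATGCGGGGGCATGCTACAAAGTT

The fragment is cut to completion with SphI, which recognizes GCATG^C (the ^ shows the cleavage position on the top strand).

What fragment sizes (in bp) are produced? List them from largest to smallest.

60, 20, 10, 10 bp

SphI sites (GCATGC) start at positions 16, 76, 86.
SphI cuts after base 5 of each site (before the last base), so after positions 20, 80, 90.
Linear molecule, 3 cuts → 4 fragments:
  1–20 → 20 bp
  21–80 → 60 bp
  81–90 → 10 bp
  91–100 → 10 bp
Sorted largest to smallest: 60, 20, 10, 10 bp.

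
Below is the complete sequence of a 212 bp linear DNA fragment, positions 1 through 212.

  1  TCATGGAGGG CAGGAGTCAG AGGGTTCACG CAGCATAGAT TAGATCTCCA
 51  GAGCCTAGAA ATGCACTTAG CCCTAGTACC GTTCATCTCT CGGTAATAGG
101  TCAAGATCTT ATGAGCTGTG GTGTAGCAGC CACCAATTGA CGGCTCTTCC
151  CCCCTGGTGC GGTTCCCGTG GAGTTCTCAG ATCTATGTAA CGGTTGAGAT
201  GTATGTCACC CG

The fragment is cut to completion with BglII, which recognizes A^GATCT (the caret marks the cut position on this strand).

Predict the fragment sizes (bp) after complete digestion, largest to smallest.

BglII sites (AGATCT) start at positions 42, 104, 179.
BglII cuts after the first base of each site, so after positions 42, 104, 179.
Linear molecule, 3 cuts → 4 fragments:
  1–42 → 42 bp
  43–104 → 62 bp
  105–179 → 75 bp
  180–212 → 33 bp
Sorted largest to smallest: 75, 62, 42, 33 bp.

75, 62, 42, 33 bp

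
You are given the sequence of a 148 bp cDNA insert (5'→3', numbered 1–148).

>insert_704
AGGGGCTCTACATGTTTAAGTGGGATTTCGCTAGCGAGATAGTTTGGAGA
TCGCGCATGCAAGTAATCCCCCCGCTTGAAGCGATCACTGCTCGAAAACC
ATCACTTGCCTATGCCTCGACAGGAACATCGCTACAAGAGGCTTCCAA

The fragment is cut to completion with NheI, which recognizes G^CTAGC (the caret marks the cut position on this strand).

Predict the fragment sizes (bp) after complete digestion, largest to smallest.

The NheI site (GCTAGC) starts at position 30.
NheI cuts after the first base of each site, so after position 30.
Linear molecule, 1 cut → 2 fragments:
  1–30 → 30 bp
  31–148 → 118 bp
Sorted largest to smallest: 118, 30 bp.

118, 30 bp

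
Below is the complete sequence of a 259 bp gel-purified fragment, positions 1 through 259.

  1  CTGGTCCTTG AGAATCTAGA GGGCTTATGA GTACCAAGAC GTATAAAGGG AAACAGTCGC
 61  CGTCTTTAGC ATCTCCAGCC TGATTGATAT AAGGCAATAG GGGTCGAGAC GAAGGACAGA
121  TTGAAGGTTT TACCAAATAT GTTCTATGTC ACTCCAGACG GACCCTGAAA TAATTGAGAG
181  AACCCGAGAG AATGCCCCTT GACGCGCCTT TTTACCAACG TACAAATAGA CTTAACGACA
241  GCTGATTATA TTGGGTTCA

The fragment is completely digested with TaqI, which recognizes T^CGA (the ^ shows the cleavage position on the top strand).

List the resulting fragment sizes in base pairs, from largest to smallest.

The TaqI site (TCGA) starts at position 104.
TaqI cuts after the first base of each site, so after position 104.
Linear molecule, 1 cut → 2 fragments:
  1–104 → 104 bp
  105–259 → 155 bp
Sorted largest to smallest: 155, 104 bp.

155, 104 bp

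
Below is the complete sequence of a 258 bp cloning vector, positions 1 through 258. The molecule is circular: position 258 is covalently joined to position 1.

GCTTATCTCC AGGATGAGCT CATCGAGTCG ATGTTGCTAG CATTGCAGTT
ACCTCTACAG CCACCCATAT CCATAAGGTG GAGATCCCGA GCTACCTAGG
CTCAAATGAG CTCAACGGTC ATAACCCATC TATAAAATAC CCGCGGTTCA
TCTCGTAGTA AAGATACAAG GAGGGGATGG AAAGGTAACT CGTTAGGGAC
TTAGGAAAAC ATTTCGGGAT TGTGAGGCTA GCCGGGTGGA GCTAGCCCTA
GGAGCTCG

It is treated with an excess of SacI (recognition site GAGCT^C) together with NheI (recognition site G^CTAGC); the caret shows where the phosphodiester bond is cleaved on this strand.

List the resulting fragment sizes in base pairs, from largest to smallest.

115, 76, 22, 16, 15, 14 bp

SacI sites (GAGCTC) start at positions 16, 108, 252.
SacI cuts after base 5 of each site (before the last base), so after positions 20, 112, 256.
NheI sites (GCTAGC) start at positions 36, 227, 241.
NheI cuts after the first base of each site, so after positions 36, 227, 241.
Combined cut positions: 20, 36, 112, 227, 241, 256.
Circular molecule, 6 cuts → 6 fragments:
  21–36 → 16 bp
  37–112 → 76 bp
  113–227 → 115 bp
  228–241 → 14 bp
  242–256 → 15 bp
  257–258 then 1–20 → 2 + 20 = 22 bp
Sorted largest to smallest: 115, 76, 22, 16, 15, 14 bp.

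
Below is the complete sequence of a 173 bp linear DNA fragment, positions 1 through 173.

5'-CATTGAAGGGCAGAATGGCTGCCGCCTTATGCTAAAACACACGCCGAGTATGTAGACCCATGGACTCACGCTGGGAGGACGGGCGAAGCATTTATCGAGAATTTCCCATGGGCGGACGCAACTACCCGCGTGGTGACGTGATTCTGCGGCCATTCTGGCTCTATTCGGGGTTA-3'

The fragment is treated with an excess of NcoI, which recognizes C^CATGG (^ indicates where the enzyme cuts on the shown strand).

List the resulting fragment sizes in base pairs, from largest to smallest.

67, 58, 48 bp

NcoI sites (CCATGG) start at positions 58, 106.
NcoI cuts after the first base of each site, so after positions 58, 106.
Linear molecule, 2 cuts → 3 fragments:
  1–58 → 58 bp
  59–106 → 48 bp
  107–173 → 67 bp
Sorted largest to smallest: 67, 58, 48 bp.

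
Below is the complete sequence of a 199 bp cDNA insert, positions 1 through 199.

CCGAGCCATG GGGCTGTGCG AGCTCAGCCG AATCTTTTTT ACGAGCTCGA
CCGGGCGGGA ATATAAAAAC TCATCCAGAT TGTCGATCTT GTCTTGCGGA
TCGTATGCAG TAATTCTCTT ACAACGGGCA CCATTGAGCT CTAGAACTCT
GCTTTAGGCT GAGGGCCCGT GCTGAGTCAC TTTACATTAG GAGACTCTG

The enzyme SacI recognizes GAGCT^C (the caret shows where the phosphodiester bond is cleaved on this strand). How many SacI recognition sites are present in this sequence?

3

GAGCTC occurs starting at positions 20, 43, 136.
SacI cuts at 3 sites.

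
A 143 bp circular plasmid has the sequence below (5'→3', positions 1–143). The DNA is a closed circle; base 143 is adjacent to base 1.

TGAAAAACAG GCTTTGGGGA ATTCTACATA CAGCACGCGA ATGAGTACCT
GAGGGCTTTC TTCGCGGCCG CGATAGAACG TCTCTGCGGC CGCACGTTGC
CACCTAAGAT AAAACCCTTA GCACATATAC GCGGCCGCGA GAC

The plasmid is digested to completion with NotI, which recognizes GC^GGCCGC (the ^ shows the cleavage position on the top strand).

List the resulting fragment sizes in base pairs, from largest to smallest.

NotI sites (GCGGCCGC) start at positions 64, 86, 131.
NotI cuts after base 2 of each site, so after positions 65, 87, 132.
Circular molecule, 3 cuts → 3 fragments:
  66–87 → 22 bp
  88–132 → 45 bp
  133–143 then 1–65 → 11 + 65 = 76 bp
Sorted largest to smallest: 76, 45, 22 bp.

76, 45, 22 bp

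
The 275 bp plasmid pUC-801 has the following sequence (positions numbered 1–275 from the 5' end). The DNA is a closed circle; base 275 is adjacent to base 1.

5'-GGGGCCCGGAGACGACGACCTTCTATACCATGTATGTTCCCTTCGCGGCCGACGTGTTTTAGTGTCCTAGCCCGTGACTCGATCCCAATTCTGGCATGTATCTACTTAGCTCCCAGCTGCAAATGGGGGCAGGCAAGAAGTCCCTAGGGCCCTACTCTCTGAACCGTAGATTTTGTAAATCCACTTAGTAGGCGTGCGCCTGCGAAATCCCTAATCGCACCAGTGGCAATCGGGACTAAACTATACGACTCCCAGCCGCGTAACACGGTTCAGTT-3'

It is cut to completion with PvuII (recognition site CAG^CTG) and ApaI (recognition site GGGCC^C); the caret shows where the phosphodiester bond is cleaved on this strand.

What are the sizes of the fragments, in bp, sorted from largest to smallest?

The PvuII site (CAGCTG) starts at position 114.
PvuII cuts after base 3 of each site, so after position 116.
ApaI sites (GGGCCC) start at positions 2, 147.
ApaI cuts after base 5 of each site (before the last base), so after positions 6, 151.
Combined cut positions: 6, 116, 151.
Circular molecule, 3 cuts → 3 fragments:
  7–116 → 110 bp
  117–151 → 35 bp
  152–275 then 1–6 → 124 + 6 = 130 bp
Sorted largest to smallest: 130, 110, 35 bp.

130, 110, 35 bp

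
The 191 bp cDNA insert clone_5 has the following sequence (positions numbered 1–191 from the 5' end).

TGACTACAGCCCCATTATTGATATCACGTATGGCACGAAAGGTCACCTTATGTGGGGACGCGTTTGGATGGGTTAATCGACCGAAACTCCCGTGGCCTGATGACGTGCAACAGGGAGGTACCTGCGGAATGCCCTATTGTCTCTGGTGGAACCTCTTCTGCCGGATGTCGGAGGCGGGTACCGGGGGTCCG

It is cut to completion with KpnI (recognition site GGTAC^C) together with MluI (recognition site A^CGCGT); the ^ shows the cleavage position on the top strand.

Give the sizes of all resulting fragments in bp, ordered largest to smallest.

KpnI sites (GGTACC) start at positions 117, 177.
KpnI cuts after base 5 of each site (before the last base), so after positions 121, 181.
The MluI site (ACGCGT) starts at position 58.
MluI cuts after the first base of each site, so after position 58.
Combined cut positions: 58, 121, 181.
Linear molecule, 3 cuts → 4 fragments:
  1–58 → 58 bp
  59–121 → 63 bp
  122–181 → 60 bp
  182–191 → 10 bp
Sorted largest to smallest: 63, 60, 58, 10 bp.

63, 60, 58, 10 bp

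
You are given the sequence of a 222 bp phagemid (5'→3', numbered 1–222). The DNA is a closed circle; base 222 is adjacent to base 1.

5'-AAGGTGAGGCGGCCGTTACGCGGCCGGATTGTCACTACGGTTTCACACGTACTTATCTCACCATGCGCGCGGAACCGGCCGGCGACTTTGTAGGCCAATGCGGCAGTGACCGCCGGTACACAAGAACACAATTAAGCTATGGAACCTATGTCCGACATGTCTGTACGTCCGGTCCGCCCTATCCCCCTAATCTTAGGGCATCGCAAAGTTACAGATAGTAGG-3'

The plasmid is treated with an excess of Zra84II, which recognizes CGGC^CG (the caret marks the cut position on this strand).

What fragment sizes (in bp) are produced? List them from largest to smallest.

Zra84II sites (CGGCCG) start at positions 10, 21, 76.
Zra84II cuts after base 4 of each site, so after positions 13, 24, 79.
Circular molecule, 3 cuts → 3 fragments:
  14–24 → 11 bp
  25–79 → 55 bp
  80–222 then 1–13 → 143 + 13 = 156 bp
Sorted largest to smallest: 156, 55, 11 bp.

156, 55, 11 bp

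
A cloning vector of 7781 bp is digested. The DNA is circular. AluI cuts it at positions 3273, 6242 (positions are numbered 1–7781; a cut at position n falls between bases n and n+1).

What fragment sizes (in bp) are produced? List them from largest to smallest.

4812, 2969 bp

Circular molecule, 2 cuts → 2 fragments:
  6242 − 3273 = 2969 bp
  wrap: 7781 − 6242 + 3273 = 4812 bp
Sorted largest to smallest: 4812, 2969 bp.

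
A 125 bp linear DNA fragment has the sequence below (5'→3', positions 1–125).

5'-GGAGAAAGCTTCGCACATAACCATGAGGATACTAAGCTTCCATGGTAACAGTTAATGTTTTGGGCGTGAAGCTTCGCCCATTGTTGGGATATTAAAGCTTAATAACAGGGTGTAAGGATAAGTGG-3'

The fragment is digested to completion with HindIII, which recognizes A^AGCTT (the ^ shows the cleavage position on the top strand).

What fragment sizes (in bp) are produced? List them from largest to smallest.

HindIII sites (AAGCTT) start at positions 6, 34, 69, 95.
HindIII cuts after the first base of each site, so after positions 6, 34, 69, 95.
Linear molecule, 4 cuts → 5 fragments:
  1–6 → 6 bp
  7–34 → 28 bp
  35–69 → 35 bp
  70–95 → 26 bp
  96–125 → 30 bp
Sorted largest to smallest: 35, 30, 28, 26, 6 bp.

35, 30, 28, 26, 6 bp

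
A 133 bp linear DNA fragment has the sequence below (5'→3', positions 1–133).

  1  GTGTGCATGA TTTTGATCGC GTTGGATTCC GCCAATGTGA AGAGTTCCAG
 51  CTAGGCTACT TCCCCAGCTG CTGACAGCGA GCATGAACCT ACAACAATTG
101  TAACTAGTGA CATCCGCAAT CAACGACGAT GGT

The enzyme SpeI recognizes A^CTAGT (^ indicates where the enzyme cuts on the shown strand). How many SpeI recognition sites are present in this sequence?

ACTAGT occurs starting at position 103.
SpeI cuts at 1 site.

1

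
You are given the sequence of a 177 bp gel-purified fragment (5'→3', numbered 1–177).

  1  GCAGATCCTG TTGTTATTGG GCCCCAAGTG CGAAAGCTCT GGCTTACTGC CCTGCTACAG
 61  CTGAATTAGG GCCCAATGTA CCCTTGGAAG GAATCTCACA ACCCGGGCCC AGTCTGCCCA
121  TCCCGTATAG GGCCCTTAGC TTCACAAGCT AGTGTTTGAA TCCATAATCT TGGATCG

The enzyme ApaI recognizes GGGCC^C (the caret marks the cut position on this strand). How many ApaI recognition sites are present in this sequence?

GGGCCC occurs starting at positions 19, 69, 105, 130.
ApaI cuts at 4 sites.

4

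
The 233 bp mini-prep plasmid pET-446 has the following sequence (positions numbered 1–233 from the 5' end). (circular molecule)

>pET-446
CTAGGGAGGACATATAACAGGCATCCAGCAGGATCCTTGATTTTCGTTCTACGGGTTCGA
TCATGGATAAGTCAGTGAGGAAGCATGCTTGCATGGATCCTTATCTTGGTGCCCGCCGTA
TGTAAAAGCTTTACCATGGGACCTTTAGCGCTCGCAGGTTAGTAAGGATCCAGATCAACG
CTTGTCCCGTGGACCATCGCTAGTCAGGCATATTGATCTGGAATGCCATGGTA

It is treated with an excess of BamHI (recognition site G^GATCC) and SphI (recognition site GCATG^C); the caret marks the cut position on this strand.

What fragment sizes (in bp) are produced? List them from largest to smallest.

BamHI sites (GGATCC) start at positions 31, 95, 166.
BamHI cuts after the first base of each site, so after positions 31, 95, 166.
The SphI site (GCATGC) starts at position 83.
SphI cuts after base 5 of each site (before the last base), so after position 87.
Combined cut positions: 31, 87, 95, 166.
Circular molecule, 4 cuts → 4 fragments:
  32–87 → 56 bp
  88–95 → 8 bp
  96–166 → 71 bp
  167–233 then 1–31 → 67 + 31 = 98 bp
Sorted largest to smallest: 98, 71, 56, 8 bp.

98, 71, 56, 8 bp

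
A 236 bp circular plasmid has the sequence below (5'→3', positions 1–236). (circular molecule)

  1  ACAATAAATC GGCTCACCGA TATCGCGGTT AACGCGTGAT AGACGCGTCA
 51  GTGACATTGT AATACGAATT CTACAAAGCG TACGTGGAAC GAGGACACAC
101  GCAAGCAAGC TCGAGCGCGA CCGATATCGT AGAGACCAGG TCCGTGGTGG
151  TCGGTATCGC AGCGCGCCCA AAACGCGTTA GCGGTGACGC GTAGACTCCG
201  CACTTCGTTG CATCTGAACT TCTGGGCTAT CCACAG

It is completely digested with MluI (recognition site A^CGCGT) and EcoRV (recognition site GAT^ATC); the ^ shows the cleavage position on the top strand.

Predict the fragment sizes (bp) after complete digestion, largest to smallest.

MluI sites (ACGCGT) start at positions 32, 43, 173, 187.
MluI cuts after the first base of each site, so after positions 32, 43, 173, 187.
EcoRV sites (GATATC) start at positions 19, 123.
EcoRV cuts after base 3 of each site, so after positions 21, 125.
Combined cut positions: 21, 32, 43, 125, 173, 187.
Circular molecule, 6 cuts → 6 fragments:
  22–32 → 11 bp
  33–43 → 11 bp
  44–125 → 82 bp
  126–173 → 48 bp
  174–187 → 14 bp
  188–236 then 1–21 → 49 + 21 = 70 bp
Sorted largest to smallest: 82, 70, 48, 14, 11, 11 bp.

82, 70, 48, 14, 11, 11 bp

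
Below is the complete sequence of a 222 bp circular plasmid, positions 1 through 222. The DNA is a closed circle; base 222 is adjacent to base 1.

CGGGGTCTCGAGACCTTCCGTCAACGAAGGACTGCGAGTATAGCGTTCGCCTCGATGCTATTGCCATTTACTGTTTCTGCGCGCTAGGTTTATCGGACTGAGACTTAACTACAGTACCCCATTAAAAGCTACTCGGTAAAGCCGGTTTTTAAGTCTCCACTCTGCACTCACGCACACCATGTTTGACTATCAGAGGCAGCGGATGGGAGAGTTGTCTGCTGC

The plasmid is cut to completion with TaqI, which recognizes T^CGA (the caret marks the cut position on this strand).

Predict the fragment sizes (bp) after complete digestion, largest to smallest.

178, 44 bp

TaqI sites (TCGA) start at positions 8, 52.
TaqI cuts after the first base of each site, so after positions 8, 52.
Circular molecule, 2 cuts → 2 fragments:
  9–52 → 44 bp
  53–222 then 1–8 → 170 + 8 = 178 bp
Sorted largest to smallest: 178, 44 bp.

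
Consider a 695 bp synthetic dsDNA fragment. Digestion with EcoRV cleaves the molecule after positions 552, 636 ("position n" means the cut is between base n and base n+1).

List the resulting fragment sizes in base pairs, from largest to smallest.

Linear molecule, 2 cuts → 3 fragments:
  552 − 0 = 552 bp
  636 − 552 = 84 bp
  695 − 636 = 59 bp
Sorted largest to smallest: 552, 84, 59 bp.

552, 84, 59 bp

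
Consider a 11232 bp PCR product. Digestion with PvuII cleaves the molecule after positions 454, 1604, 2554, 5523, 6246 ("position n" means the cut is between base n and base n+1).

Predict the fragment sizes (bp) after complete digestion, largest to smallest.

4986, 2969, 1150, 950, 723, 454 bp

Linear molecule, 5 cuts → 6 fragments:
  454 − 0 = 454 bp
  1604 − 454 = 1150 bp
  2554 − 1604 = 950 bp
  5523 − 2554 = 2969 bp
  6246 − 5523 = 723 bp
  11232 − 6246 = 4986 bp
Sorted largest to smallest: 4986, 2969, 1150, 950, 723, 454 bp.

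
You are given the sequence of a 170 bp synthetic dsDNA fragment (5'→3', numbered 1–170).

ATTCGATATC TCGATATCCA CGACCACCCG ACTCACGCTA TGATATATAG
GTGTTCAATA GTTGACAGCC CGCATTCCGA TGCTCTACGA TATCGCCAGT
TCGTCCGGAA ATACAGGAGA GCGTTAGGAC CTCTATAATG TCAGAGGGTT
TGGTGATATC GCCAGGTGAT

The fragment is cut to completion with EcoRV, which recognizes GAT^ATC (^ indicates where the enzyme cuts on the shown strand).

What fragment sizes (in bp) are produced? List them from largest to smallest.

EcoRV sites (GATATC) start at positions 5, 13, 89, 155.
EcoRV cuts after base 3 of each site, so after positions 7, 15, 91, 157.
Linear molecule, 4 cuts → 5 fragments:
  1–7 → 7 bp
  8–15 → 8 bp
  16–91 → 76 bp
  92–157 → 66 bp
  158–170 → 13 bp
Sorted largest to smallest: 76, 66, 13, 8, 7 bp.

76, 66, 13, 8, 7 bp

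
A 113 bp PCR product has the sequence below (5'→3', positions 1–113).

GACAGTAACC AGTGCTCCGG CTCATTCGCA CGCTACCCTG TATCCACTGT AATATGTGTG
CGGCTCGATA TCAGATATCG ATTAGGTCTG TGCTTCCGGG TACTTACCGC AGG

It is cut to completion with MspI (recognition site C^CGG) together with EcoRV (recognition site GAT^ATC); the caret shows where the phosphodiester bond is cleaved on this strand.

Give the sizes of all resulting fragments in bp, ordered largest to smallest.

52, 20, 17, 17, 7 bp

MspI sites (CCGG) start at positions 17, 96.
MspI cuts after the first base of each site, so after positions 17, 96.
EcoRV sites (GATATC) start at positions 67, 74.
EcoRV cuts after base 3 of each site, so after positions 69, 76.
Combined cut positions: 17, 69, 76, 96.
Linear molecule, 4 cuts → 5 fragments:
  1–17 → 17 bp
  18–69 → 52 bp
  70–76 → 7 bp
  77–96 → 20 bp
  97–113 → 17 bp
Sorted largest to smallest: 52, 20, 17, 17, 7 bp.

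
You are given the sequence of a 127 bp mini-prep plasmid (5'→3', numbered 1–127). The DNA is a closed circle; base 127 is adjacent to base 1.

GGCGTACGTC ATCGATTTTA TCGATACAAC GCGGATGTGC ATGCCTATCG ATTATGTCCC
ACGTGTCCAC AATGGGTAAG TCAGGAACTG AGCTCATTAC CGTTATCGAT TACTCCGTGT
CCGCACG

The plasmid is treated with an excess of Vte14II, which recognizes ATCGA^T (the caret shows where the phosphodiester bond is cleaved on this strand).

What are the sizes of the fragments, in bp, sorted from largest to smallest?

58, 33, 27, 9 bp

Vte14II sites (ATCGAT) start at positions 11, 20, 47, 105.
Vte14II cuts after base 5 of each site (before the last base), so after positions 15, 24, 51, 109.
Circular molecule, 4 cuts → 4 fragments:
  16–24 → 9 bp
  25–51 → 27 bp
  52–109 → 58 bp
  110–127 then 1–15 → 18 + 15 = 33 bp
Sorted largest to smallest: 58, 33, 27, 9 bp.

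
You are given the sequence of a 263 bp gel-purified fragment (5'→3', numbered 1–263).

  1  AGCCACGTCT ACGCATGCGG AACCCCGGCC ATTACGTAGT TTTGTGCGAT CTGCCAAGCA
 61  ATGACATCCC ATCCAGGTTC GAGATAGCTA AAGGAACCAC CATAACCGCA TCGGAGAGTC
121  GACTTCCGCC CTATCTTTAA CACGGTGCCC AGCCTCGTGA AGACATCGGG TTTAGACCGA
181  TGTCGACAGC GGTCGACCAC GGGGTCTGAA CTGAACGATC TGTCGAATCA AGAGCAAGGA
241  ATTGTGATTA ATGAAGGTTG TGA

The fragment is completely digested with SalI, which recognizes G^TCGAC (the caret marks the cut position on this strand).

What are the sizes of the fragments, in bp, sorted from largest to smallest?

SalI sites (GTCGAC) start at positions 118, 182, 192.
SalI cuts after the first base of each site, so after positions 118, 182, 192.
Linear molecule, 3 cuts → 4 fragments:
  1–118 → 118 bp
  119–182 → 64 bp
  183–192 → 10 bp
  193–263 → 71 bp
Sorted largest to smallest: 118, 71, 64, 10 bp.

118, 71, 64, 10 bp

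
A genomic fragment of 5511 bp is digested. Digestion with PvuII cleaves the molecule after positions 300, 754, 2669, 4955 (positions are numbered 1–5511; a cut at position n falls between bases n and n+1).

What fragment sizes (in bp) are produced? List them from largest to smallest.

2286, 1915, 556, 454, 300 bp

Linear molecule, 4 cuts → 5 fragments:
  300 − 0 = 300 bp
  754 − 300 = 454 bp
  2669 − 754 = 1915 bp
  4955 − 2669 = 2286 bp
  5511 − 4955 = 556 bp
Sorted largest to smallest: 2286, 1915, 556, 454, 300 bp.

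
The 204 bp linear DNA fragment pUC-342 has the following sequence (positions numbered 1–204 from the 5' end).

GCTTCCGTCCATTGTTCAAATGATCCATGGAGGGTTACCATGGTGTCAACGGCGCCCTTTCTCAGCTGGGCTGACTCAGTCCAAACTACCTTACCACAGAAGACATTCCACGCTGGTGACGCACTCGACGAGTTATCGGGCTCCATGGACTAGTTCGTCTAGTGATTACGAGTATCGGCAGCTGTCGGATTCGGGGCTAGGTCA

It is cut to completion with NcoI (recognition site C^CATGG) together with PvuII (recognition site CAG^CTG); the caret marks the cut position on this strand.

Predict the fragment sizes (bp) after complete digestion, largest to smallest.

78, 38, 27, 25, 23, 13 bp

NcoI sites (CCATGG) start at positions 25, 38, 143.
NcoI cuts after the first base of each site, so after positions 25, 38, 143.
PvuII sites (CAGCTG) start at positions 63, 179.
PvuII cuts after base 3 of each site, so after positions 65, 181.
Combined cut positions: 25, 38, 65, 143, 181.
Linear molecule, 5 cuts → 6 fragments:
  1–25 → 25 bp
  26–38 → 13 bp
  39–65 → 27 bp
  66–143 → 78 bp
  144–181 → 38 bp
  182–204 → 23 bp
Sorted largest to smallest: 78, 38, 27, 25, 23, 13 bp.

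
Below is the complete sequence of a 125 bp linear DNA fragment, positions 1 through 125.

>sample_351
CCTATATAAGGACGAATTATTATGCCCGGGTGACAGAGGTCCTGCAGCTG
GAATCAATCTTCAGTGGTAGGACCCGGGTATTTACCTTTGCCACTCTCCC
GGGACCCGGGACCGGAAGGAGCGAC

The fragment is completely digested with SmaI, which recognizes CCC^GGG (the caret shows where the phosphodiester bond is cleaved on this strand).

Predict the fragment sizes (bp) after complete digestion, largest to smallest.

SmaI sites (CCCGGG) start at positions 25, 73, 98, 105.
SmaI cuts after base 3 of each site, so after positions 27, 75, 100, 107.
Linear molecule, 4 cuts → 5 fragments:
  1–27 → 27 bp
  28–75 → 48 bp
  76–100 → 25 bp
  101–107 → 7 bp
  108–125 → 18 bp
Sorted largest to smallest: 48, 27, 25, 18, 7 bp.

48, 27, 25, 18, 7 bp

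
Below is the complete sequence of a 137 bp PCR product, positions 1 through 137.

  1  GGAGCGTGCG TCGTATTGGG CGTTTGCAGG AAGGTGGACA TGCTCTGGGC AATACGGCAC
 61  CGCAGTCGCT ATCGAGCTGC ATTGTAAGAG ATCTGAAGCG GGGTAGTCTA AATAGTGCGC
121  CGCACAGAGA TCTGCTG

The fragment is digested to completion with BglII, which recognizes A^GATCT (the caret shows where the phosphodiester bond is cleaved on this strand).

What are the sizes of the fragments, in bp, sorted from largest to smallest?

BglII sites (AGATCT) start at positions 89, 128.
BglII cuts after the first base of each site, so after positions 89, 128.
Linear molecule, 2 cuts → 3 fragments:
  1–89 → 89 bp
  90–128 → 39 bp
  129–137 → 9 bp
Sorted largest to smallest: 89, 39, 9 bp.

89, 39, 9 bp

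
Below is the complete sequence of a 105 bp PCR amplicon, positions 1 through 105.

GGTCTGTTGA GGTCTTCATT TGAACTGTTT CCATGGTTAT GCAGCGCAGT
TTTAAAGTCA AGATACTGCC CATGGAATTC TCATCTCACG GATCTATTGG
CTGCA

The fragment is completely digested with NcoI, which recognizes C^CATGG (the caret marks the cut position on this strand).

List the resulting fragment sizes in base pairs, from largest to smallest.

39, 35, 31 bp

NcoI sites (CCATGG) start at positions 31, 70.
NcoI cuts after the first base of each site, so after positions 31, 70.
Linear molecule, 2 cuts → 3 fragments:
  1–31 → 31 bp
  32–70 → 39 bp
  71–105 → 35 bp
Sorted largest to smallest: 39, 35, 31 bp.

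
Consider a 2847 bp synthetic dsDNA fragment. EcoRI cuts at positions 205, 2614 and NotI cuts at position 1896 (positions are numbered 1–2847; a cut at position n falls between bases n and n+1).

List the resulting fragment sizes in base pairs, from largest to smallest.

Combined cut positions (sorted): 205, 1896, 2614.
Linear molecule, 3 cuts → 4 fragments:
  205 − 0 = 205 bp
  1896 − 205 = 1691 bp
  2614 − 1896 = 718 bp
  2847 − 2614 = 233 bp
Sorted largest to smallest: 1691, 718, 233, 205 bp.

1691, 718, 233, 205 bp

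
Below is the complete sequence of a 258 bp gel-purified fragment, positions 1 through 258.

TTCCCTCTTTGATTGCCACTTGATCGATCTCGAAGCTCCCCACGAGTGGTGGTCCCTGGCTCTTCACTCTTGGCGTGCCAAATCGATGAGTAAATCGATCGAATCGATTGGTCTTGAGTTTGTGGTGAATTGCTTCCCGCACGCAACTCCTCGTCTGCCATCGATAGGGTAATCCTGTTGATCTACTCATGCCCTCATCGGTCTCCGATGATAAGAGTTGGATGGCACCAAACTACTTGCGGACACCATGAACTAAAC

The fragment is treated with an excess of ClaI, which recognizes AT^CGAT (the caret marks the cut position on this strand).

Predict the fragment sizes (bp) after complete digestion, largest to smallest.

97, 59, 57, 24, 12, 9 bp

ClaI sites (ATCGAT) start at positions 23, 82, 94, 103, 160.
ClaI cuts after base 2 of each site, so after positions 24, 83, 95, 104, 161.
Linear molecule, 5 cuts → 6 fragments:
  1–24 → 24 bp
  25–83 → 59 bp
  84–95 → 12 bp
  96–104 → 9 bp
  105–161 → 57 bp
  162–258 → 97 bp
Sorted largest to smallest: 97, 59, 57, 24, 12, 9 bp.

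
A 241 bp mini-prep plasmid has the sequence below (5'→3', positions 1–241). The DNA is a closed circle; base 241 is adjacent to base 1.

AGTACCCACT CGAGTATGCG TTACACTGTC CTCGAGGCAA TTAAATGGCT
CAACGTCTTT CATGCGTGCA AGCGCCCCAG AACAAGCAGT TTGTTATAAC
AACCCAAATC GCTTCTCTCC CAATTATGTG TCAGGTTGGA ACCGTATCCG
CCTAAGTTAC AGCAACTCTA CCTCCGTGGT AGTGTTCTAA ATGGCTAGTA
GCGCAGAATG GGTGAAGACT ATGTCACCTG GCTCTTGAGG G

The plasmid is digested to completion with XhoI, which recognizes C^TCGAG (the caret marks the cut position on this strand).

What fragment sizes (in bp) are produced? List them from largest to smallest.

XhoI sites (CTCGAG) start at positions 9, 31.
XhoI cuts after the first base of each site, so after positions 9, 31.
Circular molecule, 2 cuts → 2 fragments:
  10–31 → 22 bp
  32–241 then 1–9 → 210 + 9 = 219 bp
Sorted largest to smallest: 219, 22 bp.

219, 22 bp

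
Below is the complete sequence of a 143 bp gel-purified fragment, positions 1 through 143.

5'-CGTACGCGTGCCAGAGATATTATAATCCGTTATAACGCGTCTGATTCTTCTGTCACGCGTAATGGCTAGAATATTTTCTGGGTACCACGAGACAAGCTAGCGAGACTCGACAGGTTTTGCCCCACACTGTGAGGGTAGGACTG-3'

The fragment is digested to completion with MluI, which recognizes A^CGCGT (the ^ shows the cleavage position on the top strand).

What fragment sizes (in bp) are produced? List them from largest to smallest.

MluI sites (ACGCGT) start at positions 4, 35, 55.
MluI cuts after the first base of each site, so after positions 4, 35, 55.
Linear molecule, 3 cuts → 4 fragments:
  1–4 → 4 bp
  5–35 → 31 bp
  36–55 → 20 bp
  56–143 → 88 bp
Sorted largest to smallest: 88, 31, 20, 4 bp.

88, 31, 20, 4 bp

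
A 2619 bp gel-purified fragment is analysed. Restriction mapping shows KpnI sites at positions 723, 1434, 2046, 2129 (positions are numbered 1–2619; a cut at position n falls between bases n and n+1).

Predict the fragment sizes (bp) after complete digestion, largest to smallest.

723, 711, 612, 490, 83 bp

Linear molecule, 4 cuts → 5 fragments:
  723 − 0 = 723 bp
  1434 − 723 = 711 bp
  2046 − 1434 = 612 bp
  2129 − 2046 = 83 bp
  2619 − 2129 = 490 bp
Sorted largest to smallest: 723, 711, 612, 490, 83 bp.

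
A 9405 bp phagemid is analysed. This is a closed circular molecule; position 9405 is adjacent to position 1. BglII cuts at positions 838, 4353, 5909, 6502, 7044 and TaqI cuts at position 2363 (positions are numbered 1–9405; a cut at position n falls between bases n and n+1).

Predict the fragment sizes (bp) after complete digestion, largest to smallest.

3199, 1990, 1556, 1525, 593, 542 bp

Combined cut positions (sorted): 838, 2363, 4353, 5909, 6502, 7044.
Circular molecule, 6 cuts → 6 fragments:
  2363 − 838 = 1525 bp
  4353 − 2363 = 1990 bp
  5909 − 4353 = 1556 bp
  6502 − 5909 = 593 bp
  7044 − 6502 = 542 bp
  wrap: 9405 − 7044 + 838 = 3199 bp
Sorted largest to smallest: 3199, 1990, 1556, 1525, 593, 542 bp.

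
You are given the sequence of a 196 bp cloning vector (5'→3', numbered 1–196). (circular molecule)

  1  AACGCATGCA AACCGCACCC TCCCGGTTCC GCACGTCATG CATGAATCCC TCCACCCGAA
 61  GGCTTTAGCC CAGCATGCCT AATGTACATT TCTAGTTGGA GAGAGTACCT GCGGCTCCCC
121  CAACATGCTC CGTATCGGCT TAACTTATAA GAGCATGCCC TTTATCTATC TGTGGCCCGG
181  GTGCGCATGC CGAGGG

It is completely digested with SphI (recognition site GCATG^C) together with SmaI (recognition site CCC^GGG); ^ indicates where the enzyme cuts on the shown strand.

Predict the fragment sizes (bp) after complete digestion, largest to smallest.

80, 69, 21, 15, 11 bp

SphI sites (GCATGC) start at positions 4, 73, 153, 185.
SphI cuts after base 5 of each site (before the last base), so after positions 8, 77, 157, 189.
The SmaI site (CCCGGG) starts at position 176.
SmaI cuts after base 3 of each site, so after position 178.
Combined cut positions: 8, 77, 157, 178, 189.
Circular molecule, 5 cuts → 5 fragments:
  9–77 → 69 bp
  78–157 → 80 bp
  158–178 → 21 bp
  179–189 → 11 bp
  190–196 then 1–8 → 7 + 8 = 15 bp
Sorted largest to smallest: 80, 69, 21, 15, 11 bp.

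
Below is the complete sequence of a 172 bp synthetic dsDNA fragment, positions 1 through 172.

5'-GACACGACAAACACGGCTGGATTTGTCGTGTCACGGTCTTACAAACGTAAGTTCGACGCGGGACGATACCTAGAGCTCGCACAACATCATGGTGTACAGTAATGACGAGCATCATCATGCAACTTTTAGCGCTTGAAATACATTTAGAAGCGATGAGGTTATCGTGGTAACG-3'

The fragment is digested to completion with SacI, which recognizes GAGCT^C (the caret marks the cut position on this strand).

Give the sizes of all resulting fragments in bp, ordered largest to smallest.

95, 77 bp

The SacI site (GAGCTC) starts at position 73.
SacI cuts after base 5 of each site (before the last base), so after position 77.
Linear molecule, 1 cut → 2 fragments:
  1–77 → 77 bp
  78–172 → 95 bp
Sorted largest to smallest: 95, 77 bp.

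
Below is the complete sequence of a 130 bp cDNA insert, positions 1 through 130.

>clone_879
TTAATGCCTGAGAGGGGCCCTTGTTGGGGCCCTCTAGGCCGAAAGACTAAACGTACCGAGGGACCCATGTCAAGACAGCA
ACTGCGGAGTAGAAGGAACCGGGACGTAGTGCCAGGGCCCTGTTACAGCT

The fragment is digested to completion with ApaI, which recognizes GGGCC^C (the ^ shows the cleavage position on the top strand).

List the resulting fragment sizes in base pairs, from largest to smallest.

ApaI sites (GGGCCC) start at positions 15, 27, 115.
ApaI cuts after base 5 of each site (before the last base), so after positions 19, 31, 119.
Linear molecule, 3 cuts → 4 fragments:
  1–19 → 19 bp
  20–31 → 12 bp
  32–119 → 88 bp
  120–130 → 11 bp
Sorted largest to smallest: 88, 19, 12, 11 bp.

88, 19, 12, 11 bp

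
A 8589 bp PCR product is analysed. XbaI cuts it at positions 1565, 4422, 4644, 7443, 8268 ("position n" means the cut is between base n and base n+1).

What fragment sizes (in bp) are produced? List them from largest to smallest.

Linear molecule, 5 cuts → 6 fragments:
  1565 − 0 = 1565 bp
  4422 − 1565 = 2857 bp
  4644 − 4422 = 222 bp
  7443 − 4644 = 2799 bp
  8268 − 7443 = 825 bp
  8589 − 8268 = 321 bp
Sorted largest to smallest: 2857, 2799, 1565, 825, 321, 222 bp.

2857, 2799, 1565, 825, 321, 222 bp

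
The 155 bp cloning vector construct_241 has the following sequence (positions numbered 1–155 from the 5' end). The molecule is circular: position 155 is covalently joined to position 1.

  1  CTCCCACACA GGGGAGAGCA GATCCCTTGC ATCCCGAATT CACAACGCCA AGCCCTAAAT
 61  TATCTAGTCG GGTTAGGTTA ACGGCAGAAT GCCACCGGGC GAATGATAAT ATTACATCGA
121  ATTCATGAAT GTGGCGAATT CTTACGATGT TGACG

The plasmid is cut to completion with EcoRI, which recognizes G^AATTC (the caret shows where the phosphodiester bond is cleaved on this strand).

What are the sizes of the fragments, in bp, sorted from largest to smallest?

EcoRI sites (GAATTC) start at positions 36, 119, 136.
EcoRI cuts after the first base of each site, so after positions 36, 119, 136.
Circular molecule, 3 cuts → 3 fragments:
  37–119 → 83 bp
  120–136 → 17 bp
  137–155 then 1–36 → 19 + 36 = 55 bp
Sorted largest to smallest: 83, 55, 17 bp.

83, 55, 17 bp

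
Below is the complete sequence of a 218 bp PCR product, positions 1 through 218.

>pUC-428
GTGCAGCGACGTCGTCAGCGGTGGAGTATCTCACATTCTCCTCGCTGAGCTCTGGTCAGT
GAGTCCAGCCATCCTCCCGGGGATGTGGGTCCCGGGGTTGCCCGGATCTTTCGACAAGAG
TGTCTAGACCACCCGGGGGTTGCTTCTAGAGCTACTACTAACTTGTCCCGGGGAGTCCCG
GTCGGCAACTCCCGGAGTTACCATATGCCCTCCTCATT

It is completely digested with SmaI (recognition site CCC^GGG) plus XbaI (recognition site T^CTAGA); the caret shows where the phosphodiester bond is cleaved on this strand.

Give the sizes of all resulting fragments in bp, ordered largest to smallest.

78, 49, 30, 24, 15, 11, 11 bp

SmaI sites (CCCGGG) start at positions 76, 91, 132, 167.
SmaI cuts after base 3 of each site, so after positions 78, 93, 134, 169.
XbaI sites (TCTAGA) start at positions 123, 145.
XbaI cuts after the first base of each site, so after positions 123, 145.
Combined cut positions: 78, 93, 123, 134, 145, 169.
Linear molecule, 6 cuts → 7 fragments:
  1–78 → 78 bp
  79–93 → 15 bp
  94–123 → 30 bp
  124–134 → 11 bp
  135–145 → 11 bp
  146–169 → 24 bp
  170–218 → 49 bp
Sorted largest to smallest: 78, 49, 30, 24, 15, 11, 11 bp.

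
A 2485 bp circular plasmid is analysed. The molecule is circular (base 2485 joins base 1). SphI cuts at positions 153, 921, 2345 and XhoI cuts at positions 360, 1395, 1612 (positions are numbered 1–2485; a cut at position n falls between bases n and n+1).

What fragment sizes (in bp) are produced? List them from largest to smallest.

733, 561, 474, 293, 217, 207 bp

Combined cut positions (sorted): 153, 360, 921, 1395, 1612, 2345.
Circular molecule, 6 cuts → 6 fragments:
  360 − 153 = 207 bp
  921 − 360 = 561 bp
  1395 − 921 = 474 bp
  1612 − 1395 = 217 bp
  2345 − 1612 = 733 bp
  wrap: 2485 − 2345 + 153 = 293 bp
Sorted largest to smallest: 733, 561, 474, 293, 217, 207 bp.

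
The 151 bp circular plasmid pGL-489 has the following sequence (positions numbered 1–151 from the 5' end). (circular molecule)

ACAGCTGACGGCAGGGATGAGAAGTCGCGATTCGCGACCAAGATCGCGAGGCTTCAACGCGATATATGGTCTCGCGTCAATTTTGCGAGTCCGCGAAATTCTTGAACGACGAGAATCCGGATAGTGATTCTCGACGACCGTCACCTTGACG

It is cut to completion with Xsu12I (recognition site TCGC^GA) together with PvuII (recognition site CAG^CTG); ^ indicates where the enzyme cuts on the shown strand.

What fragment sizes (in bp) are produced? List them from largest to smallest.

108, 24, 12, 7 bp

Xsu12I sites (TCGCGA) start at positions 25, 32, 44.
Xsu12I cuts after base 4 of each site, so after positions 28, 35, 47.
The PvuII site (CAGCTG) starts at position 2.
PvuII cuts after base 3 of each site, so after position 4.
Combined cut positions: 4, 28, 35, 47.
Circular molecule, 4 cuts → 4 fragments:
  5–28 → 24 bp
  29–35 → 7 bp
  36–47 → 12 bp
  48–151 then 1–4 → 104 + 4 = 108 bp
Sorted largest to smallest: 108, 24, 12, 7 bp.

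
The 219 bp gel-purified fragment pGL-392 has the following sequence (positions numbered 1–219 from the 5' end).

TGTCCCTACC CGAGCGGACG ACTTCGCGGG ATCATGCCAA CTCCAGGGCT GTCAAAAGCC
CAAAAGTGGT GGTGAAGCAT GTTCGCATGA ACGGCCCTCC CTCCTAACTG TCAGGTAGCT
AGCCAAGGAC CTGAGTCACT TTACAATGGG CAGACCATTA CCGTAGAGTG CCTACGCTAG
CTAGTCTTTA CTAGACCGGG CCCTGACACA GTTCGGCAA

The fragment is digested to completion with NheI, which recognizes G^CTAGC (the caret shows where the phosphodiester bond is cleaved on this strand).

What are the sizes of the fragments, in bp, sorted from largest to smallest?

118, 58, 43 bp

NheI sites (GCTAGC) start at positions 118, 176.
NheI cuts after the first base of each site, so after positions 118, 176.
Linear molecule, 2 cuts → 3 fragments:
  1–118 → 118 bp
  119–176 → 58 bp
  177–219 → 43 bp
Sorted largest to smallest: 118, 58, 43 bp.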